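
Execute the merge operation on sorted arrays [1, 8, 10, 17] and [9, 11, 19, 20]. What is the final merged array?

Merging process:

Compare 1 vs 9: take 1 from left. Merged: [1]
Compare 8 vs 9: take 8 from left. Merged: [1, 8]
Compare 10 vs 9: take 9 from right. Merged: [1, 8, 9]
Compare 10 vs 11: take 10 from left. Merged: [1, 8, 9, 10]
Compare 17 vs 11: take 11 from right. Merged: [1, 8, 9, 10, 11]
Compare 17 vs 19: take 17 from left. Merged: [1, 8, 9, 10, 11, 17]
Append remaining from right: [19, 20]. Merged: [1, 8, 9, 10, 11, 17, 19, 20]

Final merged array: [1, 8, 9, 10, 11, 17, 19, 20]
Total comparisons: 6

The merged array is [1, 8, 9, 10, 11, 17, 19, 20], requiring 6 comparisons. The merge step runs in O(n) time where n is the total number of elements.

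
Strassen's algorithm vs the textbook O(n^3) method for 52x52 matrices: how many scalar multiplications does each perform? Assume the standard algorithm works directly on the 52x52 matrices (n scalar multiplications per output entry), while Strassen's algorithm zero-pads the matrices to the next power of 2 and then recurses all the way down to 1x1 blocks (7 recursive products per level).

Matrix multiplication for 52x52 matrices:

Strassen's algorithm requires power-of-2 dimensions. Pad 52x52 to 64x64 (next power of 2).

Standard algorithm: 52^3 = 140608 multiplications
Strassen's algorithm: 7^(log2(64)) = 7^6 = 117649 multiplications
Savings: 140608 - 117649 = 22959 multiplications

Standard: 140608 multiplications (52^3). Strassen: 117649 multiplications (7^6, after padding to 64x64). Strassen reduces 8 recursive multiplications to 7 at each level.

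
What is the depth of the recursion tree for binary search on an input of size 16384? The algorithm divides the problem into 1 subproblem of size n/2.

For divide and conquer with division factor 2:

Problem sizes at each level:
Level 0: 16384
Level 1: 8192
Level 2: 4096
Level 3: 2048
Level 4: 1024
Level 5: 512
Level 6: 256
Level 7: 128
Level 8: 64
Level 9: 32
Level 10: 16
Level 11: 8
Level 12: 4
Level 13: 2
Level 14: 1

The root is level 0 and the size-1 base case is level 14 (the tree spans levels 0 through 14, i.e. 15 levels counting the root), so the depth is the number of divisions: log_2(16384) = 14

The recursion tree depth is log_2(16384) = 14. At each level, the problem size is divided by 2, so it takes 14 divisions to reduce to a base case of size 1. The algorithm makes 1 recursive call at each level.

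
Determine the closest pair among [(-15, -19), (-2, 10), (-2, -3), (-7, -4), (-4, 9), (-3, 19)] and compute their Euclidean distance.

Computing all pairwise distances among 6 points:

d((-15, -19), (-2, 10)) = 31.7805
d((-15, -19), (-2, -3)) = 20.6155
d((-15, -19), (-7, -4)) = 17.0
d((-15, -19), (-4, 9)) = 30.0832
d((-15, -19), (-3, 19)) = 39.8497
d((-2, 10), (-2, -3)) = 13.0
d((-2, 10), (-7, -4)) = 14.8661
d((-2, 10), (-4, 9)) = 2.2361 <-- minimum
d((-2, 10), (-3, 19)) = 9.0554
d((-2, -3), (-7, -4)) = 5.099
d((-2, -3), (-4, 9)) = 12.1655
d((-2, -3), (-3, 19)) = 22.0227
d((-7, -4), (-4, 9)) = 13.3417
d((-7, -4), (-3, 19)) = 23.3452
d((-4, 9), (-3, 19)) = 10.0499

Closest pair: (-2, 10) and (-4, 9) with distance 2.2361

The closest pair is (-2, 10) and (-4, 9) with Euclidean distance 2.2361. For 6 points, brute-force pairwise comparison is shown above. For large n, the divide-and-conquer algorithm (sort by x, recurse on halves, check the dividing strip) achieves O(n log n).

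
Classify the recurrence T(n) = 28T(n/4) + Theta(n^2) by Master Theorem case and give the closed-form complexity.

Master Theorem for T(n) = 28T(n/4) + O(n^2):

a = 28, b = 4, c = 2
log_b(a) = log_4(28) = 2.4037

Case 1: c = 2 < log_4(28) = 2.4037
T(n) = O(n^(log_4 28))

For T(n) = 28T(n/4) + O(n^2): log_4(28) = 2.4037. This is Case 1 of the Master Theorem (c < log_b(a), work dominated by leaves), giving O(n^(log_4 28)).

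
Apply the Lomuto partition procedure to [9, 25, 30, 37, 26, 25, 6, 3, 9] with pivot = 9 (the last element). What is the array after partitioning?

Lomuto partition with pivot = 9:

Initial array: [9, 25, 30, 37, 26, 25, 6, 3, 9]

arr[0]=9 <= 9: swap with position 0, array becomes [9, 25, 30, 37, 26, 25, 6, 3, 9]
arr[1]=25 > 9: no swap
arr[2]=30 > 9: no swap
arr[3]=37 > 9: no swap
arr[4]=26 > 9: no swap
arr[5]=25 > 9: no swap
arr[6]=6 <= 9: swap with position 1, array becomes [9, 6, 30, 37, 26, 25, 25, 3, 9]
arr[7]=3 <= 9: swap with position 2, array becomes [9, 6, 3, 37, 26, 25, 25, 30, 9]

Place pivot at position 3: [9, 6, 3, 9, 26, 25, 25, 30, 37]
Pivot position: 3

After partitioning with pivot 9, the array becomes [9, 6, 3, 9, 26, 25, 25, 30, 37]. The pivot is placed at index 3. All elements to the left of the pivot are <= 9, and all elements to the right are > 9.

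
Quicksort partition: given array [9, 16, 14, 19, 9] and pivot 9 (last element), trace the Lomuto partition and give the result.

Lomuto partition with pivot = 9:

Initial array: [9, 16, 14, 19, 9]

arr[0]=9 <= 9: swap with position 0, array becomes [9, 16, 14, 19, 9]
arr[1]=16 > 9: no swap
arr[2]=14 > 9: no swap
arr[3]=19 > 9: no swap

Place pivot at position 1: [9, 9, 14, 19, 16]
Pivot position: 1

After partitioning with pivot 9, the array becomes [9, 9, 14, 19, 16]. The pivot is placed at index 1. All elements to the left of the pivot are <= 9, and all elements to the right are > 9.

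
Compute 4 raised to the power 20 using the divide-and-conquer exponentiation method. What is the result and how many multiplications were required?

Computing 4^20 by squaring (build up from 4^1; each line after the first costs one multiplication):

4^1 = 4
4^2 = (4^1)^2 = 4^2 = 16
4^4 = (4^2)^2 = 16^2 = 256
4^5 = 4 * 4^4 = 4 * 256 = 1024
4^10 = (4^5)^2 = 1024^2 = 1048576
4^20 = (4^10)^2 = 1048576^2 = 1099511627776

Result: 1099511627776
Multiplications needed: 5 (5 lines after 4^1)

4^20 = 1099511627776. Using exponentiation by squaring, this requires 5 multiplications. The key idea: if the exponent is even, square the half-power; if odd, multiply by the base once.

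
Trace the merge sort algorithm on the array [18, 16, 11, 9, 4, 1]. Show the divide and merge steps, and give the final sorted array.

Merge sort trace:

Split: [18, 16, 11, 9, 4, 1] -> [18, 16, 11] and [9, 4, 1]
  Split: [18, 16, 11] -> [18] and [16, 11]
    Split: [16, 11] -> [16] and [11]
    Merge: [16] + [11] -> [11, 16]
  Merge: [18] + [11, 16] -> [11, 16, 18]
  Split: [9, 4, 1] -> [9] and [4, 1]
    Split: [4, 1] -> [4] and [1]
    Merge: [4] + [1] -> [1, 4]
  Merge: [9] + [1, 4] -> [1, 4, 9]
Merge: [11, 16, 18] + [1, 4, 9] -> [1, 4, 9, 11, 16, 18]

Final sorted array: [1, 4, 9, 11, 16, 18]

The merge sort proceeds by recursively splitting the array and merging sorted halves.
After all merges, the sorted array is [1, 4, 9, 11, 16, 18].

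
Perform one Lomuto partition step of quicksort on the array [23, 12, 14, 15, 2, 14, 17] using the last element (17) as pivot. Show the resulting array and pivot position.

Lomuto partition with pivot = 17:

Initial array: [23, 12, 14, 15, 2, 14, 17]

arr[0]=23 > 17: no swap
arr[1]=12 <= 17: swap with position 0, array becomes [12, 23, 14, 15, 2, 14, 17]
arr[2]=14 <= 17: swap with position 1, array becomes [12, 14, 23, 15, 2, 14, 17]
arr[3]=15 <= 17: swap with position 2, array becomes [12, 14, 15, 23, 2, 14, 17]
arr[4]=2 <= 17: swap with position 3, array becomes [12, 14, 15, 2, 23, 14, 17]
arr[5]=14 <= 17: swap with position 4, array becomes [12, 14, 15, 2, 14, 23, 17]

Place pivot at position 5: [12, 14, 15, 2, 14, 17, 23]
Pivot position: 5

After partitioning with pivot 17, the array becomes [12, 14, 15, 2, 14, 17, 23]. The pivot is placed at index 5. All elements to the left of the pivot are <= 17, and all elements to the right are > 17.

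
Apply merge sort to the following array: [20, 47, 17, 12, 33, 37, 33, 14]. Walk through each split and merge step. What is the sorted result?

Merge sort trace:

Split: [20, 47, 17, 12, 33, 37, 33, 14] -> [20, 47, 17, 12] and [33, 37, 33, 14]
  Split: [20, 47, 17, 12] -> [20, 47] and [17, 12]
    Split: [20, 47] -> [20] and [47]
    Merge: [20] + [47] -> [20, 47]
    Split: [17, 12] -> [17] and [12]
    Merge: [17] + [12] -> [12, 17]
  Merge: [20, 47] + [12, 17] -> [12, 17, 20, 47]
  Split: [33, 37, 33, 14] -> [33, 37] and [33, 14]
    Split: [33, 37] -> [33] and [37]
    Merge: [33] + [37] -> [33, 37]
    Split: [33, 14] -> [33] and [14]
    Merge: [33] + [14] -> [14, 33]
  Merge: [33, 37] + [14, 33] -> [14, 33, 33, 37]
Merge: [12, 17, 20, 47] + [14, 33, 33, 37] -> [12, 14, 17, 20, 33, 33, 37, 47]

Final sorted array: [12, 14, 17, 20, 33, 33, 37, 47]

The merge sort proceeds by recursively splitting the array and merging sorted halves.
After all merges, the sorted array is [12, 14, 17, 20, 33, 33, 37, 47].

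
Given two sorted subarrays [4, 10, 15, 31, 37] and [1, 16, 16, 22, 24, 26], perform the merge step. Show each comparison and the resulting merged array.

Merging process:

Compare 4 vs 1: take 1 from right. Merged: [1]
Compare 4 vs 16: take 4 from left. Merged: [1, 4]
Compare 10 vs 16: take 10 from left. Merged: [1, 4, 10]
Compare 15 vs 16: take 15 from left. Merged: [1, 4, 10, 15]
Compare 31 vs 16: take 16 from right. Merged: [1, 4, 10, 15, 16]
Compare 31 vs 16: take 16 from right. Merged: [1, 4, 10, 15, 16, 16]
Compare 31 vs 22: take 22 from right. Merged: [1, 4, 10, 15, 16, 16, 22]
Compare 31 vs 24: take 24 from right. Merged: [1, 4, 10, 15, 16, 16, 22, 24]
Compare 31 vs 26: take 26 from right. Merged: [1, 4, 10, 15, 16, 16, 22, 24, 26]
Append remaining from left: [31, 37]. Merged: [1, 4, 10, 15, 16, 16, 22, 24, 26, 31, 37]

Final merged array: [1, 4, 10, 15, 16, 16, 22, 24, 26, 31, 37]
Total comparisons: 9

The merged array is [1, 4, 10, 15, 16, 16, 22, 24, 26, 31, 37], requiring 9 comparisons. The merge step runs in O(n) time where n is the total number of elements.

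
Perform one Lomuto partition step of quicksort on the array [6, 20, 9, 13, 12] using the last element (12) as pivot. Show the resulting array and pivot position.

Lomuto partition with pivot = 12:

Initial array: [6, 20, 9, 13, 12]

arr[0]=6 <= 12: swap with position 0, array becomes [6, 20, 9, 13, 12]
arr[1]=20 > 12: no swap
arr[2]=9 <= 12: swap with position 1, array becomes [6, 9, 20, 13, 12]
arr[3]=13 > 12: no swap

Place pivot at position 2: [6, 9, 12, 13, 20]
Pivot position: 2

After partitioning with pivot 12, the array becomes [6, 9, 12, 13, 20]. The pivot is placed at index 2. All elements to the left of the pivot are <= 12, and all elements to the right are > 12.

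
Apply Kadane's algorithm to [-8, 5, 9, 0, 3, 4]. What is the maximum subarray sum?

Using Kadane's algorithm on [-8, 5, 9, 0, 3, 4]:

Scanning through the array:
Position 1 (value 5): max_ending_here = 5, max_so_far = 5
Position 2 (value 9): max_ending_here = 14, max_so_far = 14
Position 3 (value 0): max_ending_here = 14, max_so_far = 14
Position 4 (value 3): max_ending_here = 17, max_so_far = 17
Position 5 (value 4): max_ending_here = 21, max_so_far = 21

Maximum subarray: [5, 9, 0, 3, 4]
Maximum sum: 21

The maximum subarray is [5, 9, 0, 3, 4] with sum 21. This subarray runs from index 1 to index 5.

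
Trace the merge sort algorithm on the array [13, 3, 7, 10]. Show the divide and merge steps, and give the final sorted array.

Merge sort trace:

Split: [13, 3, 7, 10] -> [13, 3] and [7, 10]
  Split: [13, 3] -> [13] and [3]
  Merge: [13] + [3] -> [3, 13]
  Split: [7, 10] -> [7] and [10]
  Merge: [7] + [10] -> [7, 10]
Merge: [3, 13] + [7, 10] -> [3, 7, 10, 13]

Final sorted array: [3, 7, 10, 13]

The merge sort proceeds by recursively splitting the array and merging sorted halves.
After all merges, the sorted array is [3, 7, 10, 13].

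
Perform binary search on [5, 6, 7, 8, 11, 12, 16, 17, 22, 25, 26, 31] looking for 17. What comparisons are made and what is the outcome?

Binary search for 17 in [5, 6, 7, 8, 11, 12, 16, 17, 22, 25, 26, 31]:

lo=0, hi=11, mid=5, arr[mid]=12 -> 12 < 17, search right half
lo=6, hi=11, mid=8, arr[mid]=22 -> 22 > 17, search left half
lo=6, hi=7, mid=6, arr[mid]=16 -> 16 < 17, search right half
lo=7, hi=7, mid=7, arr[mid]=17 -> Found target at index 7!

Binary search finds 17 at index 7 after 4 comparisons. The search repeatedly halves the search space by comparing with the middle element.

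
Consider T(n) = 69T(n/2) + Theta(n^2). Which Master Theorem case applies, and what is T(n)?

Master Theorem for T(n) = 69T(n/2) + O(n^2):

a = 69, b = 2, c = 2
log_b(a) = log_2(69) = 6.1085

Case 1: c = 2 < log_2(69) = 6.1085
T(n) = O(n^(log_2 69))

For T(n) = 69T(n/2) + O(n^2): log_2(69) = 6.1085. This is Case 1 of the Master Theorem (c < log_b(a), work dominated by leaves), giving O(n^(log_2 69)).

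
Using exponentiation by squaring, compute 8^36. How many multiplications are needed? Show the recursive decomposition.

Computing 8^36 by squaring (build up from 8^1; each line after the first costs one multiplication):

8^1 = 8
8^2 = (8^1)^2 = 8^2 = 64
8^4 = (8^2)^2 = 64^2 = 4096
8^8 = (8^4)^2 = 4096^2 = 16777216
8^9 = 8 * 8^8 = 8 * 16777216 = 134217728
8^18 = (8^9)^2 = 134217728^2 = 18014398509481984
8^36 = (8^18)^2 = 18014398509481984^2 = 324518553658426726783156020576256

Result: 324518553658426726783156020576256
Multiplications needed: 6 (6 lines after 8^1)

8^36 = 324518553658426726783156020576256. Using exponentiation by squaring, this requires 6 multiplications. The key idea: if the exponent is even, square the half-power; if odd, multiply by the base once.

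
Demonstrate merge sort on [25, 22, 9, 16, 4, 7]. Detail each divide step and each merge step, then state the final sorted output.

Merge sort trace:

Split: [25, 22, 9, 16, 4, 7] -> [25, 22, 9] and [16, 4, 7]
  Split: [25, 22, 9] -> [25] and [22, 9]
    Split: [22, 9] -> [22] and [9]
    Merge: [22] + [9] -> [9, 22]
  Merge: [25] + [9, 22] -> [9, 22, 25]
  Split: [16, 4, 7] -> [16] and [4, 7]
    Split: [4, 7] -> [4] and [7]
    Merge: [4] + [7] -> [4, 7]
  Merge: [16] + [4, 7] -> [4, 7, 16]
Merge: [9, 22, 25] + [4, 7, 16] -> [4, 7, 9, 16, 22, 25]

Final sorted array: [4, 7, 9, 16, 22, 25]

The merge sort proceeds by recursively splitting the array and merging sorted halves.
After all merges, the sorted array is [4, 7, 9, 16, 22, 25].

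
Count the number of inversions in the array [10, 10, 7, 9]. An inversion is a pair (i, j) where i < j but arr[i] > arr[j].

Finding inversions in [10, 10, 7, 9]:

(0, 2): arr[0]=10 > arr[2]=7
(0, 3): arr[0]=10 > arr[3]=9
(1, 2): arr[1]=10 > arr[2]=7
(1, 3): arr[1]=10 > arr[3]=9

Total inversions: 4

The array has 4 inversion(s): (0,2), (0,3), (1,2), (1,3). Each pair (i,j) satisfies i < j and arr[i] > arr[j].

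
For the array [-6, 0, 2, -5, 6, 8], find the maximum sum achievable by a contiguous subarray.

Using Kadane's algorithm on [-6, 0, 2, -5, 6, 8]:

Scanning through the array:
Position 1 (value 0): max_ending_here = 0, max_so_far = 0
Position 2 (value 2): max_ending_here = 2, max_so_far = 2
Position 3 (value -5): max_ending_here = -3, max_so_far = 2
Position 4 (value 6): max_ending_here = 6, max_so_far = 6
Position 5 (value 8): max_ending_here = 14, max_so_far = 14

Maximum subarray: [6, 8]
Maximum sum: 14

The maximum subarray is [6, 8] with sum 14. This subarray runs from index 4 to index 5.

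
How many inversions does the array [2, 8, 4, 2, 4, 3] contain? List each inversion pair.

Finding inversions in [2, 8, 4, 2, 4, 3]:

(1, 2): arr[1]=8 > arr[2]=4
(1, 3): arr[1]=8 > arr[3]=2
(1, 4): arr[1]=8 > arr[4]=4
(1, 5): arr[1]=8 > arr[5]=3
(2, 3): arr[2]=4 > arr[3]=2
(2, 5): arr[2]=4 > arr[5]=3
(4, 5): arr[4]=4 > arr[5]=3

Total inversions: 7

The array has 7 inversion(s): (1,2), (1,3), (1,4), (1,5), (2,3), (2,5), (4,5). Each pair (i,j) satisfies i < j and arr[i] > arr[j].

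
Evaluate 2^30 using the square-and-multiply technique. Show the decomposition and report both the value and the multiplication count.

Computing 2^30 by squaring (build up from 2^1; each line after the first costs one multiplication):

2^1 = 2
2^2 = (2^1)^2 = 2^2 = 4
2^3 = 2 * 2^2 = 2 * 4 = 8
2^6 = (2^3)^2 = 8^2 = 64
2^7 = 2 * 2^6 = 2 * 64 = 128
2^14 = (2^7)^2 = 128^2 = 16384
2^15 = 2 * 2^14 = 2 * 16384 = 32768
2^30 = (2^15)^2 = 32768^2 = 1073741824

Result: 1073741824
Multiplications needed: 7 (7 lines after 2^1)

2^30 = 1073741824. Using exponentiation by squaring, this requires 7 multiplications. The key idea: if the exponent is even, square the half-power; if odd, multiply by the base once.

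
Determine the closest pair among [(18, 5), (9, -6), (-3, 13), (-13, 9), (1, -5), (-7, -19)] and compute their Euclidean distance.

Computing all pairwise distances among 6 points:

d((18, 5), (9, -6)) = 14.2127
d((18, 5), (-3, 13)) = 22.4722
d((18, 5), (-13, 9)) = 31.257
d((18, 5), (1, -5)) = 19.7231
d((18, 5), (-7, -19)) = 34.6554
d((9, -6), (-3, 13)) = 22.4722
d((9, -6), (-13, 9)) = 26.6271
d((9, -6), (1, -5)) = 8.0623 <-- minimum
d((9, -6), (-7, -19)) = 20.6155
d((-3, 13), (-13, 9)) = 10.7703
d((-3, 13), (1, -5)) = 18.4391
d((-3, 13), (-7, -19)) = 32.249
d((-13, 9), (1, -5)) = 19.799
d((-13, 9), (-7, -19)) = 28.6356
d((1, -5), (-7, -19)) = 16.1245

Closest pair: (9, -6) and (1, -5) with distance 8.0623

The closest pair is (9, -6) and (1, -5) with Euclidean distance 8.0623. For 6 points, brute-force pairwise comparison is shown above. For large n, the divide-and-conquer algorithm (sort by x, recurse on halves, check the dividing strip) achieves O(n log n).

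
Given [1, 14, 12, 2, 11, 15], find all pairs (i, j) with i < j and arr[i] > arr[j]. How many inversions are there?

Finding inversions in [1, 14, 12, 2, 11, 15]:

(1, 2): arr[1]=14 > arr[2]=12
(1, 3): arr[1]=14 > arr[3]=2
(1, 4): arr[1]=14 > arr[4]=11
(2, 3): arr[2]=12 > arr[3]=2
(2, 4): arr[2]=12 > arr[4]=11

Total inversions: 5

The array has 5 inversion(s): (1,2), (1,3), (1,4), (2,3), (2,4). Each pair (i,j) satisfies i < j and arr[i] > arr[j].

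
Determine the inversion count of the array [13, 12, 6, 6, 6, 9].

Finding inversions in [13, 12, 6, 6, 6, 9]:

(0, 1): arr[0]=13 > arr[1]=12
(0, 2): arr[0]=13 > arr[2]=6
(0, 3): arr[0]=13 > arr[3]=6
(0, 4): arr[0]=13 > arr[4]=6
(0, 5): arr[0]=13 > arr[5]=9
(1, 2): arr[1]=12 > arr[2]=6
(1, 3): arr[1]=12 > arr[3]=6
(1, 4): arr[1]=12 > arr[4]=6
(1, 5): arr[1]=12 > arr[5]=9

Total inversions: 9

The array has 9 inversion(s): (0,1), (0,2), (0,3), (0,4), (0,5), (1,2), (1,3), (1,4), (1,5). Each pair (i,j) satisfies i < j and arr[i] > arr[j].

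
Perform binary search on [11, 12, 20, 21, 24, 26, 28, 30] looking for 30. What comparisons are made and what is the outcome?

Binary search for 30 in [11, 12, 20, 21, 24, 26, 28, 30]:

lo=0, hi=7, mid=3, arr[mid]=21 -> 21 < 30, search right half
lo=4, hi=7, mid=5, arr[mid]=26 -> 26 < 30, search right half
lo=6, hi=7, mid=6, arr[mid]=28 -> 28 < 30, search right half
lo=7, hi=7, mid=7, arr[mid]=30 -> Found target at index 7!

Binary search finds 30 at index 7 after 4 comparisons. The search repeatedly halves the search space by comparing with the middle element.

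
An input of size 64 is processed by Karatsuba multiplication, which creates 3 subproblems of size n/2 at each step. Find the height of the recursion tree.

For divide and conquer with division factor 2:

Problem sizes at each level:
Level 0: 64
Level 1: 32
Level 2: 16
Level 3: 8
Level 4: 4
Level 5: 2
Level 6: 1

The root is level 0 and the size-1 base case is level 6 (the tree spans levels 0 through 6, i.e. 7 levels counting the root), so the depth is the number of divisions: log_2(64) = 6

The recursion tree depth is log_2(64) = 6. At each level, the problem size is divided by 2, so it takes 6 divisions to reduce to a base case of size 1. The algorithm makes 3 recursive calls at each level.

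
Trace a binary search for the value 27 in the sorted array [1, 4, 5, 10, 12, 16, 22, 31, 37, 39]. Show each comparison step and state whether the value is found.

Binary search for 27 in [1, 4, 5, 10, 12, 16, 22, 31, 37, 39]:

lo=0, hi=9, mid=4, arr[mid]=12 -> 12 < 27, search right half
lo=5, hi=9, mid=7, arr[mid]=31 -> 31 > 27, search left half
lo=5, hi=6, mid=5, arr[mid]=16 -> 16 < 27, search right half
lo=6, hi=6, mid=6, arr[mid]=22 -> 22 < 27, search right half
lo=7 > hi=6, target 27 not found

Binary search determines that 27 is not in the array after 4 comparisons. The search space was exhausted without finding the target.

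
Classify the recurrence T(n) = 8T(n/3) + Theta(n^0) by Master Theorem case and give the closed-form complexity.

Master Theorem for T(n) = 8T(n/3) + O(n^0):

a = 8, b = 3, c = 0
log_b(a) = log_3(8) = 1.8928

Case 1: c = 0 < log_3(8) = 1.8928
T(n) = O(n^(log_3 8))

For T(n) = 8T(n/3) + O(n^0): log_3(8) = 1.8928. This is Case 1 of the Master Theorem (c < log_b(a), work dominated by leaves), giving O(n^(log_3 8)).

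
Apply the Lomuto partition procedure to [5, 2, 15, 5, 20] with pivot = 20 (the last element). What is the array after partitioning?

Lomuto partition with pivot = 20:

Initial array: [5, 2, 15, 5, 20]

arr[0]=5 <= 20: swap with position 0, array becomes [5, 2, 15, 5, 20]
arr[1]=2 <= 20: swap with position 1, array becomes [5, 2, 15, 5, 20]
arr[2]=15 <= 20: swap with position 2, array becomes [5, 2, 15, 5, 20]
arr[3]=5 <= 20: swap with position 3, array becomes [5, 2, 15, 5, 20]

Place pivot at position 4: [5, 2, 15, 5, 20]
Pivot position: 4

After partitioning with pivot 20, the array becomes [5, 2, 15, 5, 20]. The pivot is placed at index 4. All elements to the left of the pivot are <= 20, and all elements to the right are > 20.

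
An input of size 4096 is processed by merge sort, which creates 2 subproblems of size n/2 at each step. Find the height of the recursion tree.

For divide and conquer with division factor 2:

Problem sizes at each level:
Level 0: 4096
Level 1: 2048
Level 2: 1024
Level 3: 512
Level 4: 256
Level 5: 128
Level 6: 64
Level 7: 32
Level 8: 16
Level 9: 8
Level 10: 4
Level 11: 2
Level 12: 1

The root is level 0 and the size-1 base case is level 12 (the tree spans levels 0 through 12, i.e. 13 levels counting the root), so the depth is the number of divisions: log_2(4096) = 12

The recursion tree depth is log_2(4096) = 12. At each level, the problem size is divided by 2, so it takes 12 divisions to reduce to a base case of size 1. The algorithm makes 2 recursive calls at each level.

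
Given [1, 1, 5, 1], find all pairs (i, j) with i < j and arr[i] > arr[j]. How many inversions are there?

Finding inversions in [1, 1, 5, 1]:

(2, 3): arr[2]=5 > arr[3]=1

Total inversions: 1

The array has 1 inversion(s): (2,3). Each pair (i,j) satisfies i < j and arr[i] > arr[j].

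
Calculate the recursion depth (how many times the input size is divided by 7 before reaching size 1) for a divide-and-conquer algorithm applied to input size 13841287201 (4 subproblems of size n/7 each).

For divide and conquer with division factor 7:

Problem sizes at each level:
Level 0: 13841287201
Level 1: 1977326743
Level 2: 282475249
Level 3: 40353607
Level 4: 5764801
Level 5: 823543
Level 6: 117649
Level 7: 16807
Level 8: 2401
Level 9: 343
Level 10: 49
Level 11: 7
Level 12: 1

The root is level 0 and the size-1 base case is level 12 (the tree spans levels 0 through 12, i.e. 13 levels counting the root), so the depth is the number of divisions: log_7(13841287201) = 12

The recursion tree depth is log_7(13841287201) = 12. At each level, the problem size is divided by 7, so it takes 12 divisions to reduce to a base case of size 1. The algorithm makes 4 recursive calls at each level.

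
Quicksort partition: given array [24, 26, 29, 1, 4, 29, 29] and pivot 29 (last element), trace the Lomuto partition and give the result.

Lomuto partition with pivot = 29:

Initial array: [24, 26, 29, 1, 4, 29, 29]

arr[0]=24 <= 29: swap with position 0, array becomes [24, 26, 29, 1, 4, 29, 29]
arr[1]=26 <= 29: swap with position 1, array becomes [24, 26, 29, 1, 4, 29, 29]
arr[2]=29 <= 29: swap with position 2, array becomes [24, 26, 29, 1, 4, 29, 29]
arr[3]=1 <= 29: swap with position 3, array becomes [24, 26, 29, 1, 4, 29, 29]
arr[4]=4 <= 29: swap with position 4, array becomes [24, 26, 29, 1, 4, 29, 29]
arr[5]=29 <= 29: swap with position 5, array becomes [24, 26, 29, 1, 4, 29, 29]

Place pivot at position 6: [24, 26, 29, 1, 4, 29, 29]
Pivot position: 6

After partitioning with pivot 29, the array becomes [24, 26, 29, 1, 4, 29, 29]. The pivot is placed at index 6. All elements to the left of the pivot are <= 29, and all elements to the right are > 29.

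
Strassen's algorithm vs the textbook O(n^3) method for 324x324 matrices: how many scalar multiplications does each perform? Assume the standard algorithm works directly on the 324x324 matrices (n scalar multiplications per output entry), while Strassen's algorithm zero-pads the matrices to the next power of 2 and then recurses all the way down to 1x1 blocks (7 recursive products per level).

Matrix multiplication for 324x324 matrices:

Strassen's algorithm requires power-of-2 dimensions. Pad 324x324 to 512x512 (next power of 2).

Standard algorithm: 324^3 = 34012224 multiplications
Strassen's algorithm: 7^(log2(512)) = 7^9 = 40353607 multiplications
Difference: 34012224 - 40353607 = -6341383 (Strassen uses MORE here due to padding overhead — for small or just-over-power-of-2 n, padding can outweigh the per-level savings)

Standard: 34012224 multiplications (324^3). Strassen: 40353607 multiplications (7^9, after padding to 512x512). Strassen reduces 8 recursive multiplications to 7 at each level.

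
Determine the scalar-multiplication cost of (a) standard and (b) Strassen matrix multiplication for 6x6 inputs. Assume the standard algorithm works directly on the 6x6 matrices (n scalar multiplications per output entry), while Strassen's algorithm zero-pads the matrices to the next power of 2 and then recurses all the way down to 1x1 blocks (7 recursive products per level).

Matrix multiplication for 6x6 matrices:

Strassen's algorithm requires power-of-2 dimensions. Pad 6x6 to 8x8 (next power of 2).

Standard algorithm: 6^3 = 216 multiplications
Strassen's algorithm: 7^(log2(8)) = 7^3 = 343 multiplications
Difference: 216 - 343 = -127 (Strassen uses MORE here due to padding overhead — for small or just-over-power-of-2 n, padding can outweigh the per-level savings)

Standard: 216 multiplications (6^3). Strassen: 343 multiplications (7^3, after padding to 8x8). Strassen reduces 8 recursive multiplications to 7 at each level.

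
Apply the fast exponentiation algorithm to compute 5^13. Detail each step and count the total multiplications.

Computing 5^13 by squaring (build up from 5^1; each line after the first costs one multiplication):

5^1 = 5
5^2 = (5^1)^2 = 5^2 = 25
5^3 = 5 * 5^2 = 5 * 25 = 125
5^6 = (5^3)^2 = 125^2 = 15625
5^12 = (5^6)^2 = 15625^2 = 244140625
5^13 = 5 * 5^12 = 5 * 244140625 = 1220703125

Result: 1220703125
Multiplications needed: 5 (5 lines after 5^1)

5^13 = 1220703125. Using exponentiation by squaring, this requires 5 multiplications. The key idea: if the exponent is even, square the half-power; if odd, multiply by the base once.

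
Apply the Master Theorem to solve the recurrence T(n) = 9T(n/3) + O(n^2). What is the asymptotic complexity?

Master Theorem for T(n) = 9T(n/3) + O(n^2):

a = 9, b = 3, c = 2
log_b(a) = log_3(9) = 2.0000

Case 2: c = 2 = log_3(9) = 2.0000
T(n) = O(n^2 log n) = O(n^2 log n)

For T(n) = 9T(n/3) + O(n^2): log_3(9) = 2.0000. This is Case 2 of the Master Theorem (c = log_b(a), equal work at all levels), giving O(n^2 log n).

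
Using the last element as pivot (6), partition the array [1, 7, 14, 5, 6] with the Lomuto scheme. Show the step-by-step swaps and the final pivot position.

Lomuto partition with pivot = 6:

Initial array: [1, 7, 14, 5, 6]

arr[0]=1 <= 6: swap with position 0, array becomes [1, 7, 14, 5, 6]
arr[1]=7 > 6: no swap
arr[2]=14 > 6: no swap
arr[3]=5 <= 6: swap with position 1, array becomes [1, 5, 14, 7, 6]

Place pivot at position 2: [1, 5, 6, 7, 14]
Pivot position: 2

After partitioning with pivot 6, the array becomes [1, 5, 6, 7, 14]. The pivot is placed at index 2. All elements to the left of the pivot are <= 6, and all elements to the right are > 6.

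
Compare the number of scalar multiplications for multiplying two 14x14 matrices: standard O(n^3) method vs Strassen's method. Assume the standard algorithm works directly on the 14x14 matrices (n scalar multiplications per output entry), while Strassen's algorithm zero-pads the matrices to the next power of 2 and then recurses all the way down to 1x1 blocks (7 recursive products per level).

Matrix multiplication for 14x14 matrices:

Strassen's algorithm requires power-of-2 dimensions. Pad 14x14 to 16x16 (next power of 2).

Standard algorithm: 14^3 = 2744 multiplications
Strassen's algorithm: 7^(log2(16)) = 7^4 = 2401 multiplications
Savings: 2744 - 2401 = 343 multiplications

Standard: 2744 multiplications (14^3). Strassen: 2401 multiplications (7^4, after padding to 16x16). Strassen reduces 8 recursive multiplications to 7 at each level.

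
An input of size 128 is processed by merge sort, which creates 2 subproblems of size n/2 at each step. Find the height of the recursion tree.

For divide and conquer with division factor 2:

Problem sizes at each level:
Level 0: 128
Level 1: 64
Level 2: 32
Level 3: 16
Level 4: 8
Level 5: 4
Level 6: 2
Level 7: 1

The root is level 0 and the size-1 base case is level 7 (the tree spans levels 0 through 7, i.e. 8 levels counting the root), so the depth is the number of divisions: log_2(128) = 7

The recursion tree depth is log_2(128) = 7. At each level, the problem size is divided by 2, so it takes 7 divisions to reduce to a base case of size 1. The algorithm makes 2 recursive calls at each level.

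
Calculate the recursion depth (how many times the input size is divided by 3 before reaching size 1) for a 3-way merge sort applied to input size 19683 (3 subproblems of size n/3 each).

For divide and conquer with division factor 3:

Problem sizes at each level:
Level 0: 19683
Level 1: 6561
Level 2: 2187
Level 3: 729
Level 4: 243
Level 5: 81
Level 6: 27
Level 7: 9
Level 8: 3
Level 9: 1

The root is level 0 and the size-1 base case is level 9 (the tree spans levels 0 through 9, i.e. 10 levels counting the root), so the depth is the number of divisions: log_3(19683) = 9

The recursion tree depth is log_3(19683) = 9. At each level, the problem size is divided by 3, so it takes 9 divisions to reduce to a base case of size 1. The algorithm makes 3 recursive calls at each level.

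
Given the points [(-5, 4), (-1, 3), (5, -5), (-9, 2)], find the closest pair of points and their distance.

Computing all pairwise distances among 4 points:

d((-5, 4), (-1, 3)) = 4.1231 <-- minimum
d((-5, 4), (5, -5)) = 13.4536
d((-5, 4), (-9, 2)) = 4.4721
d((-1, 3), (5, -5)) = 10.0
d((-1, 3), (-9, 2)) = 8.0623
d((5, -5), (-9, 2)) = 15.6525

Closest pair: (-5, 4) and (-1, 3) with distance 4.1231

The closest pair is (-5, 4) and (-1, 3) with Euclidean distance 4.1231. For 4 points, brute-force pairwise comparison is shown above. For large n, the divide-and-conquer algorithm (sort by x, recurse on halves, check the dividing strip) achieves O(n log n).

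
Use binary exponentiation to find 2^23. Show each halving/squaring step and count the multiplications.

Computing 2^23 by squaring (build up from 2^1; each line after the first costs one multiplication):

2^1 = 2
2^2 = (2^1)^2 = 2^2 = 4
2^4 = (2^2)^2 = 4^2 = 16
2^5 = 2 * 2^4 = 2 * 16 = 32
2^10 = (2^5)^2 = 32^2 = 1024
2^11 = 2 * 2^10 = 2 * 1024 = 2048
2^22 = (2^11)^2 = 2048^2 = 4194304
2^23 = 2 * 2^22 = 2 * 4194304 = 8388608

Result: 8388608
Multiplications needed: 7 (7 lines after 2^1)

2^23 = 8388608. Using exponentiation by squaring, this requires 7 multiplications. The key idea: if the exponent is even, square the half-power; if odd, multiply by the base once.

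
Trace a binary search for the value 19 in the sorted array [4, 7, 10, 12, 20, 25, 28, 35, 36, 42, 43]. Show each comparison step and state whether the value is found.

Binary search for 19 in [4, 7, 10, 12, 20, 25, 28, 35, 36, 42, 43]:

lo=0, hi=10, mid=5, arr[mid]=25 -> 25 > 19, search left half
lo=0, hi=4, mid=2, arr[mid]=10 -> 10 < 19, search right half
lo=3, hi=4, mid=3, arr[mid]=12 -> 12 < 19, search right half
lo=4, hi=4, mid=4, arr[mid]=20 -> 20 > 19, search left half
lo=4 > hi=3, target 19 not found

Binary search determines that 19 is not in the array after 4 comparisons. The search space was exhausted without finding the target.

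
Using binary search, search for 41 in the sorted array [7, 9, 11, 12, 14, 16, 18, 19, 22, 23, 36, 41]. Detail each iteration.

Binary search for 41 in [7, 9, 11, 12, 14, 16, 18, 19, 22, 23, 36, 41]:

lo=0, hi=11, mid=5, arr[mid]=16 -> 16 < 41, search right half
lo=6, hi=11, mid=8, arr[mid]=22 -> 22 < 41, search right half
lo=9, hi=11, mid=10, arr[mid]=36 -> 36 < 41, search right half
lo=11, hi=11, mid=11, arr[mid]=41 -> Found target at index 11!

Binary search finds 41 at index 11 after 4 comparisons. The search repeatedly halves the search space by comparing with the middle element.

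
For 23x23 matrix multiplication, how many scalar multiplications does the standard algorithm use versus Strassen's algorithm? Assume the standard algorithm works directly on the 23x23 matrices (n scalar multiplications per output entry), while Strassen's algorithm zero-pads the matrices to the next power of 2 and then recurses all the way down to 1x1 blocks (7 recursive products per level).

Matrix multiplication for 23x23 matrices:

Strassen's algorithm requires power-of-2 dimensions. Pad 23x23 to 32x32 (next power of 2).

Standard algorithm: 23^3 = 12167 multiplications
Strassen's algorithm: 7^(log2(32)) = 7^5 = 16807 multiplications
Difference: 12167 - 16807 = -4640 (Strassen uses MORE here due to padding overhead — for small or just-over-power-of-2 n, padding can outweigh the per-level savings)

Standard: 12167 multiplications (23^3). Strassen: 16807 multiplications (7^5, after padding to 32x32). Strassen reduces 8 recursive multiplications to 7 at each level.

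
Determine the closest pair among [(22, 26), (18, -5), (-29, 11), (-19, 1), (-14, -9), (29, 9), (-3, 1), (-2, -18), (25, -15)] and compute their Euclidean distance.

Computing all pairwise distances among 9 points:

d((22, 26), (18, -5)) = 31.257
d((22, 26), (-29, 11)) = 53.1601
d((22, 26), (-19, 1)) = 48.0208
d((22, 26), (-14, -9)) = 50.2096
d((22, 26), (29, 9)) = 18.3848
d((22, 26), (-3, 1)) = 35.3553
d((22, 26), (-2, -18)) = 50.1199
d((22, 26), (25, -15)) = 41.1096
d((18, -5), (-29, 11)) = 49.6488
d((18, -5), (-19, 1)) = 37.4833
d((18, -5), (-14, -9)) = 32.249
d((18, -5), (29, 9)) = 17.8045
d((18, -5), (-3, 1)) = 21.8403
d((18, -5), (-2, -18)) = 23.8537
d((18, -5), (25, -15)) = 12.2066
d((-29, 11), (-19, 1)) = 14.1421
d((-29, 11), (-14, -9)) = 25.0
d((-29, 11), (29, 9)) = 58.0345
d((-29, 11), (-3, 1)) = 27.8568
d((-29, 11), (-2, -18)) = 39.6232
d((-29, 11), (25, -15)) = 59.9333
d((-19, 1), (-14, -9)) = 11.1803 <-- minimum
d((-19, 1), (29, 9)) = 48.6621
d((-19, 1), (-3, 1)) = 16.0
d((-19, 1), (-2, -18)) = 25.4951
d((-19, 1), (25, -15)) = 46.8188
d((-14, -9), (29, 9)) = 46.6154
d((-14, -9), (-3, 1)) = 14.8661
d((-14, -9), (-2, -18)) = 15.0
d((-14, -9), (25, -15)) = 39.4588
d((29, 9), (-3, 1)) = 32.9848
d((29, 9), (-2, -18)) = 41.1096
d((29, 9), (25, -15)) = 24.3311
d((-3, 1), (-2, -18)) = 19.0263
d((-3, 1), (25, -15)) = 32.249
d((-2, -18), (25, -15)) = 27.1662

Closest pair: (-19, 1) and (-14, -9) with distance 11.1803

The closest pair is (-19, 1) and (-14, -9) with Euclidean distance 11.1803. For 9 points, brute-force pairwise comparison is shown above. For large n, the divide-and-conquer algorithm (sort by x, recurse on halves, check the dividing strip) achieves O(n log n).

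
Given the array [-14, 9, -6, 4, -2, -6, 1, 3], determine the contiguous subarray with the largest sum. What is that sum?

Using Kadane's algorithm on [-14, 9, -6, 4, -2, -6, 1, 3]:

Scanning through the array:
Position 1 (value 9): max_ending_here = 9, max_so_far = 9
Position 2 (value -6): max_ending_here = 3, max_so_far = 9
Position 3 (value 4): max_ending_here = 7, max_so_far = 9
Position 4 (value -2): max_ending_here = 5, max_so_far = 9
Position 5 (value -6): max_ending_here = -1, max_so_far = 9
Position 6 (value 1): max_ending_here = 1, max_so_far = 9
Position 7 (value 3): max_ending_here = 4, max_so_far = 9

Maximum subarray: [9]
Maximum sum: 9

The maximum subarray is [9] with sum 9. This subarray runs from index 1 to index 1.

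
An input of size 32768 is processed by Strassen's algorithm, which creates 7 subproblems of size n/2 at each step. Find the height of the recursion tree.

For divide and conquer with division factor 2:

Problem sizes at each level:
Level 0: 32768
Level 1: 16384
Level 2: 8192
Level 3: 4096
Level 4: 2048
Level 5: 1024
Level 6: 512
Level 7: 256
Level 8: 128
Level 9: 64
Level 10: 32
Level 11: 16
Level 12: 8
Level 13: 4
Level 14: 2
Level 15: 1

The root is level 0 and the size-1 base case is level 15 (the tree spans levels 0 through 15, i.e. 16 levels counting the root), so the depth is the number of divisions: log_2(32768) = 15

The recursion tree depth is log_2(32768) = 15. At each level, the problem size is divided by 2, so it takes 15 divisions to reduce to a base case of size 1. The algorithm makes 7 recursive calls at each level.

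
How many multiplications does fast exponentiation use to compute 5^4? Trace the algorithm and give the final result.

Computing 5^4 by squaring (build up from 5^1; each line after the first costs one multiplication):

5^1 = 5
5^2 = (5^1)^2 = 5^2 = 25
5^4 = (5^2)^2 = 25^2 = 625

Result: 625
Multiplications needed: 2 (2 lines after 5^1)

5^4 = 625. Using exponentiation by squaring, this requires 2 multiplications. The key idea: if the exponent is even, square the half-power; if odd, multiply by the base once.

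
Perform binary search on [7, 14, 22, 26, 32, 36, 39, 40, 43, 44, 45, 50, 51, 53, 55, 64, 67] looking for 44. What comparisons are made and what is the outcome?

Binary search for 44 in [7, 14, 22, 26, 32, 36, 39, 40, 43, 44, 45, 50, 51, 53, 55, 64, 67]:

lo=0, hi=16, mid=8, arr[mid]=43 -> 43 < 44, search right half
lo=9, hi=16, mid=12, arr[mid]=51 -> 51 > 44, search left half
lo=9, hi=11, mid=10, arr[mid]=45 -> 45 > 44, search left half
lo=9, hi=9, mid=9, arr[mid]=44 -> Found target at index 9!

Binary search finds 44 at index 9 after 4 comparisons. The search repeatedly halves the search space by comparing with the middle element.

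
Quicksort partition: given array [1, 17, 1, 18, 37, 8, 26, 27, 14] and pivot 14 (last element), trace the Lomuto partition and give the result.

Lomuto partition with pivot = 14:

Initial array: [1, 17, 1, 18, 37, 8, 26, 27, 14]

arr[0]=1 <= 14: swap with position 0, array becomes [1, 17, 1, 18, 37, 8, 26, 27, 14]
arr[1]=17 > 14: no swap
arr[2]=1 <= 14: swap with position 1, array becomes [1, 1, 17, 18, 37, 8, 26, 27, 14]
arr[3]=18 > 14: no swap
arr[4]=37 > 14: no swap
arr[5]=8 <= 14: swap with position 2, array becomes [1, 1, 8, 18, 37, 17, 26, 27, 14]
arr[6]=26 > 14: no swap
arr[7]=27 > 14: no swap

Place pivot at position 3: [1, 1, 8, 14, 37, 17, 26, 27, 18]
Pivot position: 3

After partitioning with pivot 14, the array becomes [1, 1, 8, 14, 37, 17, 26, 27, 18]. The pivot is placed at index 3. All elements to the left of the pivot are <= 14, and all elements to the right are > 14.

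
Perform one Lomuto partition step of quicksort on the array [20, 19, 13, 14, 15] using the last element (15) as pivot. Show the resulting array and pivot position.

Lomuto partition with pivot = 15:

Initial array: [20, 19, 13, 14, 15]

arr[0]=20 > 15: no swap
arr[1]=19 > 15: no swap
arr[2]=13 <= 15: swap with position 0, array becomes [13, 19, 20, 14, 15]
arr[3]=14 <= 15: swap with position 1, array becomes [13, 14, 20, 19, 15]

Place pivot at position 2: [13, 14, 15, 19, 20]
Pivot position: 2

After partitioning with pivot 15, the array becomes [13, 14, 15, 19, 20]. The pivot is placed at index 2. All elements to the left of the pivot are <= 15, and all elements to the right are > 15.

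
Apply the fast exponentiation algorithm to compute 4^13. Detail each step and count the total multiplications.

Computing 4^13 by squaring (build up from 4^1; each line after the first costs one multiplication):

4^1 = 4
4^2 = (4^1)^2 = 4^2 = 16
4^3 = 4 * 4^2 = 4 * 16 = 64
4^6 = (4^3)^2 = 64^2 = 4096
4^12 = (4^6)^2 = 4096^2 = 16777216
4^13 = 4 * 4^12 = 4 * 16777216 = 67108864

Result: 67108864
Multiplications needed: 5 (5 lines after 4^1)

4^13 = 67108864. Using exponentiation by squaring, this requires 5 multiplications. The key idea: if the exponent is even, square the half-power; if odd, multiply by the base once.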